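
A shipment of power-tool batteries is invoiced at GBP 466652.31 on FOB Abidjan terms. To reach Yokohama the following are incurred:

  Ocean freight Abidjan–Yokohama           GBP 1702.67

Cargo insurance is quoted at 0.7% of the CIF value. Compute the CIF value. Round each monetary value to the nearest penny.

Let C be the CIF value. C = FOB price + freight + 0.7% × C
C − 0.7% × C = 466652.31 + 1702.67
0.993 × C = 468354.98
C = 468354.98 / 0.993 = 471656.58
Insurance premium = 0.7% × 471656.58 = 3301.60

CIF value: GBP 471656.58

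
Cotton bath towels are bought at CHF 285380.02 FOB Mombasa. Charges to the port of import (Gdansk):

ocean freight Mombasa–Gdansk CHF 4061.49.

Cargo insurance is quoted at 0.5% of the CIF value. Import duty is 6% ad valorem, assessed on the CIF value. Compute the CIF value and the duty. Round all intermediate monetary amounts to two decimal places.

CIF value: CHF 290895.99; import duty: CHF 17453.76

Let C be the CIF value. C = FOB price + freight + 0.5% × C
C − 0.5% × C = 285380.02 + 4061.49
0.995 × C = 289441.51
C = 289441.51 / 0.995 = 290895.99
Insurance premium = 0.5% × 290895.99 = 1454.48
Import duty = 290895.99 × 6% = 17453.76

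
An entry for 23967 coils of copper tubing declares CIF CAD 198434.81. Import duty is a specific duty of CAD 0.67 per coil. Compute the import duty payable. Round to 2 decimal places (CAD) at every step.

Import duty: CAD 16057.89

Import duty = 23967 × 0.67 = 16057.89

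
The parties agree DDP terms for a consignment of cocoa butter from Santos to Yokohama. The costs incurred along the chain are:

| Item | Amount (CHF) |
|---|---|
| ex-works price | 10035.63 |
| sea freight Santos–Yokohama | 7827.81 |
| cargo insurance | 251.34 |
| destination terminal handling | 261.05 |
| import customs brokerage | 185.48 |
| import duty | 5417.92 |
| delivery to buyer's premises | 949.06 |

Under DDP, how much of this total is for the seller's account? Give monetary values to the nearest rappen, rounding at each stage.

DDP: the seller bears all costs including import duty.
Seller's account: goods 10035.63 + freight 7827.81 + insurance 251.34 + destination terminal 261.05 + brokerage 185.48 + duty 5417.92 + delivery 949.06 = 24928.29
Buyer's account: 0.00

Seller's account: CHF 24928.29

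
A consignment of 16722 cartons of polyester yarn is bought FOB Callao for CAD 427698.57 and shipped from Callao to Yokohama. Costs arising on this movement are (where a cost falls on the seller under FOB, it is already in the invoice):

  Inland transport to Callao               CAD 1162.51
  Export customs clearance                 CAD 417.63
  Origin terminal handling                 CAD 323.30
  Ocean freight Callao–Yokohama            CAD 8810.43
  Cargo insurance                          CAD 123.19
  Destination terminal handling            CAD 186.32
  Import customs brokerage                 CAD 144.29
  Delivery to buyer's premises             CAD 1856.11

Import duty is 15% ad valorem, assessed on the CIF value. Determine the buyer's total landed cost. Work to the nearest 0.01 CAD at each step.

FOB: the seller bears costs until goods are on board at the origin port; the buyer bears freight, insurance and all costs thereafter.
Already in the invoice (seller's account under FOB): inland to port, export clearance, origin terminal — exclude.
CIF value = FOB price + freight + insurance = 427698.57 + 8810.43 + 123.19 = 436632.19
Import duty = 436632.19 × 15% = 65494.83
Buyer bears: freight 8810.43 + insurance 123.19 + destination terminal 186.32 + brokerage 144.29 + delivery 1856.11 + duty 65494.83 = 76615.17
Landed cost = invoice 427698.57 + 76615.17 = 504313.74

Total landed cost: CAD 504313.74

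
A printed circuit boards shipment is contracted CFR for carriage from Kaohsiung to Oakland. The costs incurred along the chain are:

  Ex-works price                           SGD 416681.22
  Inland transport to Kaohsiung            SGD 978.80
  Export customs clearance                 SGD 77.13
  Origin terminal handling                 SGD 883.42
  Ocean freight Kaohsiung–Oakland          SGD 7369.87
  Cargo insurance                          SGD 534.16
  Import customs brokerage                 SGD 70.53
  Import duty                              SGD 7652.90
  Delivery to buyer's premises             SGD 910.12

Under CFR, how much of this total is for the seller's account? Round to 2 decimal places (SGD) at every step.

Seller's account: SGD 425990.44

CFR: the seller pays costs through ocean freight to the destination port, but not insurance.
Seller's account: goods 416681.22 + inland to port 978.80 + export clearance 77.13 + origin terminal 883.42 + freight 7369.87 = 425990.44
Buyer's account: insurance 534.16 + brokerage 70.53 + duty 7652.90 + delivery 910.12 = 9167.71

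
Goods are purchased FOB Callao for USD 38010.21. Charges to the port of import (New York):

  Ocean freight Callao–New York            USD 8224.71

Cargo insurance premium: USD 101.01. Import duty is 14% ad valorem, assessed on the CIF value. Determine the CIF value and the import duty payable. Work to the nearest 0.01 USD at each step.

CIF = FOB price + freight + insurance
CIF = 38010.21 + 8224.71 + 101.01 = 46335.93
Import duty = 46335.93 × 14% = 6487.03

CIF value: USD 46335.93; import duty: USD 6487.03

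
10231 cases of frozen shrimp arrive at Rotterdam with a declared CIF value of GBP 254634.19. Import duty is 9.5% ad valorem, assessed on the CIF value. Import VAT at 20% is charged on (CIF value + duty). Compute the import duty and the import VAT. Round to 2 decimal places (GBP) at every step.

Import duty: GBP 24190.25; import VAT: GBP 55764.89

Import duty = 254634.19 × 9.5% = 24190.25
VAT base = CIF + duty = 254634.19 + 24190.25 = 278824.44
Import VAT = 278824.44 × 20% = 55764.89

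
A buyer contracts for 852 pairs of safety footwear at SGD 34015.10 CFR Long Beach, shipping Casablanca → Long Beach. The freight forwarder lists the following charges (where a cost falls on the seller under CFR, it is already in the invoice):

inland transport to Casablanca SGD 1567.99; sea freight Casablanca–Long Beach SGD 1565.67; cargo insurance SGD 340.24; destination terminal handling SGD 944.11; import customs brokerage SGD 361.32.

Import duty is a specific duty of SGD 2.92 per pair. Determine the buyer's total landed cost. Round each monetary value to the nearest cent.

CFR: the seller pays costs through ocean freight to the destination port, but not insurance.
Already in the invoice (seller's account under CFR): inland to port, freight — exclude.
CIF value = CFR price + insurance = 34015.10 + 340.24 = 34355.34
Import duty = 852 × 2.92 = 2487.84
Buyer bears: insurance 340.24 + destination terminal 944.11 + brokerage 361.32 + duty 2487.84 = 4133.51
Landed cost = invoice 34015.10 + 4133.51 = 38148.61

Total landed cost: SGD 38148.61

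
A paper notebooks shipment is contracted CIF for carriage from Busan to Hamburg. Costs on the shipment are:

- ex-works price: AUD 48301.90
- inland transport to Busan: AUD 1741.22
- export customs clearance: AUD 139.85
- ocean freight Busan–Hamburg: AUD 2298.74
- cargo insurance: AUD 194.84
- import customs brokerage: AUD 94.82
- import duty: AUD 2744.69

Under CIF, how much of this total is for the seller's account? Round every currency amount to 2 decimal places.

Seller's account: AUD 52676.55

CIF: the seller pays costs through ocean freight and marine insurance to the destination port.
Seller's account: goods 48301.90 + inland to port 1741.22 + export clearance 139.85 + freight 2298.74 + insurance 194.84 = 52676.55
Buyer's account: brokerage 94.82 + duty 2744.69 = 2839.51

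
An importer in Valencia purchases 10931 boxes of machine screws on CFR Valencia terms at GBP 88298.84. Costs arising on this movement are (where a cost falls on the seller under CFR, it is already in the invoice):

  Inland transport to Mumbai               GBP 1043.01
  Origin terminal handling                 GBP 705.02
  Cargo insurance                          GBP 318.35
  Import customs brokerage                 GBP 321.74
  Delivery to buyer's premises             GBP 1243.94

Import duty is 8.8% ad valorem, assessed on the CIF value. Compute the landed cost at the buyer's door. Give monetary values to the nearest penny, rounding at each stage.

CFR: the seller pays costs through ocean freight to the destination port, but not insurance.
Already in the invoice (seller's account under CFR): inland to port, origin terminal — exclude.
CIF value = CFR price + insurance = 88298.84 + 318.35 = 88617.19
Import duty = 88617.19 × 8.8% = 7798.31
Buyer bears: insurance 318.35 + brokerage 321.74 + delivery 1243.94 + duty 7798.31 = 9682.34
Landed cost = invoice 88298.84 + 9682.34 = 97981.18

Total landed cost: GBP 97981.18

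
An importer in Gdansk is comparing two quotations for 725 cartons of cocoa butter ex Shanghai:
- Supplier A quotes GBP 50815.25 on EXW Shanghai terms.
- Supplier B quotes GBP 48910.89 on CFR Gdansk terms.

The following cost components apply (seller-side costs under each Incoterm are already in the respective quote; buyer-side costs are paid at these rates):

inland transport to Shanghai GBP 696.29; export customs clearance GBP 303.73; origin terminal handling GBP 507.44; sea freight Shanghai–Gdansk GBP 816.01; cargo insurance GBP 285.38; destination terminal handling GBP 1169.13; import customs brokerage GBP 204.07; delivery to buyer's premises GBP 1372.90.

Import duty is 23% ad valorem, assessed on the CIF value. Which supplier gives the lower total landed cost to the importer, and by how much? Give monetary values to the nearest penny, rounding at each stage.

Supplier A (EXW):
CIF value = EXW price + inland to port + export clearance + origin terminal + freight + insurance = 50815.25 + 696.29 + 303.73 + 507.44 + 816.01 + 285.38 = 53424.10
Import duty = 53424.10 × 23% = 12287.54
Buyer bears (A): 696.29 + 303.73 + 507.44 + 816.01 + 285.38 + 1169.13 + 204.07 + 1372.90 = 5354.95
Landed cost (A) = invoice 50815.25 + 5354.95 + duty 12287.54 = 68457.74
Supplier B (CFR):
CIF value = CFR price + insurance = 48910.89 + 285.38 = 49196.27
Import duty = 49196.27 × 23% = 11315.14
Buyer bears (B): 285.38 + 1169.13 + 204.07 + 1372.90 = 3031.48
Landed cost (B) = invoice 48910.89 + 3031.48 + duty 11315.14 = 63257.51
Difference = |68457.74 − 63257.51| = 5200.23

Supplier B is cheaper by GBP 5200.23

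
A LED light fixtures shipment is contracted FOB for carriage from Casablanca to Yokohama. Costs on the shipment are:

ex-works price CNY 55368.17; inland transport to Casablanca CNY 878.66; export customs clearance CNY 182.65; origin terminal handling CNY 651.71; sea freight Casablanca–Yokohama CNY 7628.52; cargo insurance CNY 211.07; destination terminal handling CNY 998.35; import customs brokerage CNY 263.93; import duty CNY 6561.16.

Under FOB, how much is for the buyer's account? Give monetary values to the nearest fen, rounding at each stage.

Buyer's account: CNY 15663.03

FOB: the seller bears costs until goods are on board at the origin port; the buyer bears freight, insurance and all costs thereafter.
Seller's account: goods 55368.17 + inland to port 878.66 + export clearance 182.65 + origin terminal 651.71 = 57081.19
Buyer's account: freight 7628.52 + insurance 211.07 + destination terminal 998.35 + brokerage 263.93 + duty 6561.16 = 15663.03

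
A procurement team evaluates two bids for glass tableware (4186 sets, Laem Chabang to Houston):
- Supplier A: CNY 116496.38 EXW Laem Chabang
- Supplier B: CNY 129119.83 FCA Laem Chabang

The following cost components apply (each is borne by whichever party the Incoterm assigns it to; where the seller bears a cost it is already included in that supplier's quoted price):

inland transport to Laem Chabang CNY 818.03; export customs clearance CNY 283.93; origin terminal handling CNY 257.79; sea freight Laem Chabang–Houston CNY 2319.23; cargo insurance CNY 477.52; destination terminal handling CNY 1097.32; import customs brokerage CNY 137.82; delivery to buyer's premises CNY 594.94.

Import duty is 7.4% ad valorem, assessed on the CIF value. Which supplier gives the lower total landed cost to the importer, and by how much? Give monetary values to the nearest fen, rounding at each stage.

Supplier A is cheaper by CNY 12374.08

Supplier A (EXW):
CIF value = EXW price + inland to port + export clearance + origin terminal + freight + insurance = 116496.38 + 818.03 + 283.93 + 257.79 + 2319.23 + 477.52 = 120652.88
Import duty = 120652.88 × 7.4% = 8928.31
Buyer bears (A): 818.03 + 283.93 + 257.79 + 2319.23 + 477.52 + 1097.32 + 137.82 + 594.94 = 5986.58
Landed cost (A) = invoice 116496.38 + 5986.58 + duty 8928.31 = 131411.27
Supplier B (FCA):
CIF value = FCA price + origin terminal + freight + insurance = 129119.83 + 257.79 + 2319.23 + 477.52 = 132174.37
Import duty = 132174.37 × 7.4% = 9780.90
Buyer bears (B): 257.79 + 2319.23 + 477.52 + 1097.32 + 137.82 + 594.94 = 4884.62
Landed cost (B) = invoice 129119.83 + 4884.62 + duty 9780.90 = 143785.35
Difference = |131411.27 − 143785.35| = 12374.08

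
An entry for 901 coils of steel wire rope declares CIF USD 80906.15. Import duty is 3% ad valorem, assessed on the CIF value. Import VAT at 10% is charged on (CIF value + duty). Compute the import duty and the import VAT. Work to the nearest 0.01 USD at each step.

Import duty: USD 2427.18; import VAT: USD 8333.33

Import duty = 80906.15 × 3% = 2427.18
VAT base = CIF + duty = 80906.15 + 2427.18 = 83333.33
Import VAT = 83333.33 × 10% = 8333.33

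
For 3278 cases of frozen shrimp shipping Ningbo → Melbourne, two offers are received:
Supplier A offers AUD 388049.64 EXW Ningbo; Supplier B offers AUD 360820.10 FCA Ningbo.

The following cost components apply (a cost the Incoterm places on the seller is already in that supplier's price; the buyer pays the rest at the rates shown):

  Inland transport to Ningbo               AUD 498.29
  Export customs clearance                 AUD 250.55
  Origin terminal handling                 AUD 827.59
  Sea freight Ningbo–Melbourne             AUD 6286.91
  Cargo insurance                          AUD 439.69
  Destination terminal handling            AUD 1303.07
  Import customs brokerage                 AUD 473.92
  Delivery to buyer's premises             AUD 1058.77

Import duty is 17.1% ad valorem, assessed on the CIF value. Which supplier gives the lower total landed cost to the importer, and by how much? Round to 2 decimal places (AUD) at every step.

Supplier B is cheaper by AUD 32762.69

Supplier A (EXW):
CIF value = EXW price + inland to port + export clearance + origin terminal + freight + insurance = 388049.64 + 498.29 + 250.55 + 827.59 + 6286.91 + 439.69 = 396352.67
Import duty = 396352.67 × 17.1% = 67776.31
Buyer bears (A): 498.29 + 250.55 + 827.59 + 6286.91 + 439.69 + 1303.07 + 473.92 + 1058.77 = 11138.79
Landed cost (A) = invoice 388049.64 + 11138.79 + duty 67776.31 = 466964.74
Supplier B (FCA):
CIF value = FCA price + origin terminal + freight + insurance = 360820.10 + 827.59 + 6286.91 + 439.69 = 368374.29
Import duty = 368374.29 × 17.1% = 62992.00
Buyer bears (B): 827.59 + 6286.91 + 439.69 + 1303.07 + 473.92 + 1058.77 = 10389.95
Landed cost (B) = invoice 360820.10 + 10389.95 + duty 62992.00 = 434202.05
Difference = |466964.74 − 434202.05| = 32762.69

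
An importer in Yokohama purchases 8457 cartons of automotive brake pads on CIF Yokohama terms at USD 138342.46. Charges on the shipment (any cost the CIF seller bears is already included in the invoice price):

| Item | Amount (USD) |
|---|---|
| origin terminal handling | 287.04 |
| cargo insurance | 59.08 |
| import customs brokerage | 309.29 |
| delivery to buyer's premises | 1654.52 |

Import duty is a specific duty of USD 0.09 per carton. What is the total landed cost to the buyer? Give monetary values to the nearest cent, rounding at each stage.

Total landed cost: USD 141067.40

CIF: the seller pays costs through ocean freight and marine insurance to the destination port.
Already in the invoice (seller's account under CIF): origin terminal, insurance — exclude.
The CIF price already equals the CIF value: 138342.46
Import duty = 8457 × 0.09 = 761.13
Buyer bears: brokerage 309.29 + delivery 1654.52 + duty 761.13 = 2724.94
Landed cost = invoice 138342.46 + 2724.94 = 141067.40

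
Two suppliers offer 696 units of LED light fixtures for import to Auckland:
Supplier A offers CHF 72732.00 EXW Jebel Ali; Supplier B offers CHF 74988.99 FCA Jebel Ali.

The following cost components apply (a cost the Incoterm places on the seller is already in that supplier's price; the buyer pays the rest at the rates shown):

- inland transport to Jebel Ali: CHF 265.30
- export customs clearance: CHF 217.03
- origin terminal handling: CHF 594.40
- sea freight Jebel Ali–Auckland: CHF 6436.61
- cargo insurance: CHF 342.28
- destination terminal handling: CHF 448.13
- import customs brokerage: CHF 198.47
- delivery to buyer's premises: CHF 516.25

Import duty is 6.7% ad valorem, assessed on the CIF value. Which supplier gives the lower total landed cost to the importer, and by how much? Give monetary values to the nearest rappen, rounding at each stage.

Supplier A is cheaper by CHF 1893.56

Supplier A (EXW):
CIF value = EXW price + inland to port + export clearance + origin terminal + freight + insurance = 72732.00 + 265.30 + 217.03 + 594.40 + 6436.61 + 342.28 = 80587.62
Import duty = 80587.62 × 6.7% = 5399.37
Buyer bears (A): 265.30 + 217.03 + 594.40 + 6436.61 + 342.28 + 448.13 + 198.47 + 516.25 = 9018.47
Landed cost (A) = invoice 72732.00 + 9018.47 + duty 5399.37 = 87149.84
Supplier B (FCA):
CIF value = FCA price + origin terminal + freight + insurance = 74988.99 + 594.40 + 6436.61 + 342.28 = 82362.28
Import duty = 82362.28 × 6.7% = 5518.27
Buyer bears (B): 594.40 + 6436.61 + 342.28 + 448.13 + 198.47 + 516.25 = 8536.14
Landed cost (B) = invoice 74988.99 + 8536.14 + duty 5518.27 = 89043.40
Difference = |87149.84 − 89043.40| = 1893.56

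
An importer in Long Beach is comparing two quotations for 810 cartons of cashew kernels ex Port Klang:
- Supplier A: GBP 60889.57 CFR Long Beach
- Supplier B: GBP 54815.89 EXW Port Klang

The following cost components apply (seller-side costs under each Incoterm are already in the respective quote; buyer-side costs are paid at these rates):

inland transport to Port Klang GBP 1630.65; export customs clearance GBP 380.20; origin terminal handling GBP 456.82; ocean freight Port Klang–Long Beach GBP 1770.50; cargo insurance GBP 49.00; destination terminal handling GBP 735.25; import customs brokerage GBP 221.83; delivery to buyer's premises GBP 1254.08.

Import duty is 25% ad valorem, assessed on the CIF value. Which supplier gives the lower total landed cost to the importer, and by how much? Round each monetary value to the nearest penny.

Supplier A (CFR):
CIF value = CFR price + insurance = 60889.57 + 49.00 = 60938.57
Import duty = 60938.57 × 25% = 15234.64
Buyer bears (A): 49.00 + 735.25 + 221.83 + 1254.08 = 2260.16
Landed cost (A) = invoice 60889.57 + 2260.16 + duty 15234.64 = 78384.37
Supplier B (EXW):
CIF value = EXW price + inland to port + export clearance + origin terminal + freight + insurance = 54815.89 + 1630.65 + 380.20 + 456.82 + 1770.50 + 49.00 = 59103.06
Import duty = 59103.06 × 25% = 14775.77
Buyer bears (B): 1630.65 + 380.20 + 456.82 + 1770.50 + 49.00 + 735.25 + 221.83 + 1254.08 = 6498.33
Landed cost (B) = invoice 54815.89 + 6498.33 + duty 14775.77 = 76089.99
Difference = |78384.37 − 76089.99| = 2294.38

Supplier B is cheaper by GBP 2294.38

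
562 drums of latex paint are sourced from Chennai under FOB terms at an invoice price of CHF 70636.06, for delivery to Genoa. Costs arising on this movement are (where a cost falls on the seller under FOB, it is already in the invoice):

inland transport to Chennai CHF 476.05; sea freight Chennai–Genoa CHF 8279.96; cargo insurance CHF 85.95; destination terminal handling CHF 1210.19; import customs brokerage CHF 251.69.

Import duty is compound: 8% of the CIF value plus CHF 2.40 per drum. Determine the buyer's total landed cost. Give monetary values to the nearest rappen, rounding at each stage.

Total landed cost: CHF 88132.81

FOB: the seller bears costs until goods are on board at the origin port; the buyer bears freight, insurance and all costs thereafter.
Already in the invoice (seller's account under FOB): inland to port — exclude.
CIF value = FOB price + freight + insurance = 70636.06 + 8279.96 + 85.95 = 79001.97
Ad valorem component: 79001.97 × 8% = 6320.16
Specific component: 562 × 2.40 = 1348.80
Import duty = 6320.16 + 1348.80 = 7668.96
Buyer bears: freight 8279.96 + insurance 85.95 + destination terminal 1210.19 + brokerage 251.69 + duty 7668.96 = 17496.75
Landed cost = invoice 70636.06 + 17496.75 = 88132.81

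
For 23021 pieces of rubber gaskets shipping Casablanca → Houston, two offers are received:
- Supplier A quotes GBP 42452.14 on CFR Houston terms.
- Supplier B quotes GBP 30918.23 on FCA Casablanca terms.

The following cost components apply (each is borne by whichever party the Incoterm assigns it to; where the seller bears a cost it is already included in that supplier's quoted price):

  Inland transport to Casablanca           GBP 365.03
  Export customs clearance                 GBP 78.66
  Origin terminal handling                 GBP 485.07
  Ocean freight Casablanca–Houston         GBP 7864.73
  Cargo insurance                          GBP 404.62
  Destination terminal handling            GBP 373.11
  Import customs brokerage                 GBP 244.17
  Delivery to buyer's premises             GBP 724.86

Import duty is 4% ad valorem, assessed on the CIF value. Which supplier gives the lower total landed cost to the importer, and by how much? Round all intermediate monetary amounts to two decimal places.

Supplier B is cheaper by GBP 3311.47

Supplier A (CFR):
CIF value = CFR price + insurance = 42452.14 + 404.62 = 42856.76
Import duty = 42856.76 × 4% = 1714.27
Buyer bears (A): 404.62 + 373.11 + 244.17 + 724.86 = 1746.76
Landed cost (A) = invoice 42452.14 + 1746.76 + duty 1714.27 = 45913.17
Supplier B (FCA):
CIF value = FCA price + origin terminal + freight + insurance = 30918.23 + 485.07 + 7864.73 + 404.62 = 39672.65
Import duty = 39672.65 × 4% = 1586.91
Buyer bears (B): 485.07 + 7864.73 + 404.62 + 373.11 + 244.17 + 724.86 = 10096.56
Landed cost (B) = invoice 30918.23 + 10096.56 + duty 1586.91 = 42601.70
Difference = |45913.17 − 42601.70| = 3311.47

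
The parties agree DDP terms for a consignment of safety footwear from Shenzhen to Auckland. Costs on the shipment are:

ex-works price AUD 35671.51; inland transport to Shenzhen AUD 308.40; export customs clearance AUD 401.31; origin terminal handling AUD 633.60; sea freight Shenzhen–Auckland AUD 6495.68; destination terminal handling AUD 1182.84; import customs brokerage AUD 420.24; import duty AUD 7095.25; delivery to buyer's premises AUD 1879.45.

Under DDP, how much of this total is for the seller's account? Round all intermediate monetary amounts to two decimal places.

Seller's account: AUD 54088.28

DDP: the seller bears all costs including import duty.
Seller's account: goods 35671.51 + inland to port 308.40 + export clearance 401.31 + origin terminal 633.60 + freight 6495.68 + destination terminal 1182.84 + brokerage 420.24 + duty 7095.25 + delivery 1879.45 = 54088.28
Buyer's account: 0.00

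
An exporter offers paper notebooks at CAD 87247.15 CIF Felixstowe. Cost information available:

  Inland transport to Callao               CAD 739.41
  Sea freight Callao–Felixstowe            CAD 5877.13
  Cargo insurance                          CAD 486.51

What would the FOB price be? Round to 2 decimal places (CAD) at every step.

Not relevant to the conversion: inland to port — on the seller under both CIF and FOB; already in the CIF price and stays in the FOB price.
From CIF to FOB, the seller no longer bears: freight, insurance.
FOB price = 87247.15 − 5877.13 − 486.51 = 80883.51

FOB price: CAD 80883.51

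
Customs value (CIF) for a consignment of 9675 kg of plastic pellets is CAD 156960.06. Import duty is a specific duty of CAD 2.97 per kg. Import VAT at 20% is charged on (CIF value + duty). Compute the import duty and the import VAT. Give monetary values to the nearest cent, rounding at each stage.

Import duty: CAD 28734.75; import VAT: CAD 37138.96

Import duty = 9675 × 2.97 = 28734.75
VAT base = CIF + duty = 156960.06 + 28734.75 = 185694.81
Import VAT = 185694.81 × 20% = 37138.96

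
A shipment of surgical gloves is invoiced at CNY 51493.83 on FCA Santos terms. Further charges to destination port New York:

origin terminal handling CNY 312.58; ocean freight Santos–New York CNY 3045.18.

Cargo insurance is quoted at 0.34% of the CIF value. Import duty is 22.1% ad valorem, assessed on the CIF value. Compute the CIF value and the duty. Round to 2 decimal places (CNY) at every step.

CIF value: CNY 55038.72; import duty: CNY 12163.56

Let C be the CIF value. C = FCA price + pre-shipment costs + freight + 0.34% × C
C − 0.34% × C = 51493.83 + 312.58 + 3045.18
0.9966 × C = 54851.59
C = 54851.59 / 0.9966 = 55038.72
Insurance premium = 0.34% × 55038.72 = 187.13
Import duty = 55038.72 × 22.1% = 12163.56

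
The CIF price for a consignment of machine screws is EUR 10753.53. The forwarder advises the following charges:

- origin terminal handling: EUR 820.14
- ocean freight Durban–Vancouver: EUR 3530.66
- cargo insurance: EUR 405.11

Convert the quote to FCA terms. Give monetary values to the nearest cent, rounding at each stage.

FCA price: EUR 5997.62

From CIF to FCA, the seller no longer bears: origin terminal, freight, insurance.
FCA price = 10753.53 − 820.14 − 3530.66 − 405.11 = 5997.62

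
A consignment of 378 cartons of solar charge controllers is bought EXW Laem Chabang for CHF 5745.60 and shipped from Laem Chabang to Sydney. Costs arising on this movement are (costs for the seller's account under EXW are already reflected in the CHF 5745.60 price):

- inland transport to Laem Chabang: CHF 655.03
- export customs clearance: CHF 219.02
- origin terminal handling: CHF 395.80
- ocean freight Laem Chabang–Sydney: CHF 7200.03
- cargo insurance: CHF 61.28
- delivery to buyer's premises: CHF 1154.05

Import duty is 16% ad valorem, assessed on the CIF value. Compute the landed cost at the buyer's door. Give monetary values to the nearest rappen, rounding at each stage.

EXW: the seller makes goods available at their premises; the buyer bears all onward costs.
CIF value = EXW price + inland to port + export clearance + origin terminal + freight + insurance = 5745.60 + 655.03 + 219.02 + 395.80 + 7200.03 + 61.28 = 14276.76
Import duty = 14276.76 × 16% = 2284.28
Buyer bears: inland to port 655.03 + export clearance 219.02 + origin terminal 395.80 + freight 7200.03 + insurance 61.28 + delivery 1154.05 + duty 2284.28 = 11969.49
Landed cost = invoice 5745.60 + 11969.49 = 17715.09

Total landed cost: CHF 17715.09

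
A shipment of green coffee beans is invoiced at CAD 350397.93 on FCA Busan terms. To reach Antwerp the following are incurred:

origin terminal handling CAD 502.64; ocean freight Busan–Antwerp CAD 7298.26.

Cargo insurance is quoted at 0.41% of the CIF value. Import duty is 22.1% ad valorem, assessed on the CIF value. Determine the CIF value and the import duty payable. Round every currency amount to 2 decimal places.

CIF value: CAD 359673.49; import duty: CAD 79487.84

Let C be the CIF value. C = FCA price + pre-shipment costs + freight + 0.41% × C
C − 0.41% × C = 350397.93 + 502.64 + 7298.26
0.9959 × C = 358198.83
C = 358198.83 / 0.9959 = 359673.49
Insurance premium = 0.41% × 359673.49 = 1474.66
Import duty = 359673.49 × 22.1% = 79487.84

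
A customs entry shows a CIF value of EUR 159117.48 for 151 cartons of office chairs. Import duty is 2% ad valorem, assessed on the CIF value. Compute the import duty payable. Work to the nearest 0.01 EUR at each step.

Import duty: EUR 3182.35

Import duty = 159117.48 × 2% = 3182.35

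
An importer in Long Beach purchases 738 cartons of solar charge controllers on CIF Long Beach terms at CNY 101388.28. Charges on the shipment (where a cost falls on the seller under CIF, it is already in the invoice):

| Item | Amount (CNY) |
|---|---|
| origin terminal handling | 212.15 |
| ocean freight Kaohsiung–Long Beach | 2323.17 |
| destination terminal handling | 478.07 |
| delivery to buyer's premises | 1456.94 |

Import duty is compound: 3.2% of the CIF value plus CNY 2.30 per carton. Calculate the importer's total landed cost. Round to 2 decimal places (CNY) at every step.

Total landed cost: CNY 108265.11

CIF: the seller pays costs through ocean freight and marine insurance to the destination port.
Already in the invoice (seller's account under CIF): origin terminal, freight — exclude.
The CIF price already equals the CIF value: 101388.28
Ad valorem component: 101388.28 × 3.2% = 3244.42
Specific component: 738 × 2.30 = 1697.40
Import duty = 3244.42 + 1697.40 = 4941.82
Buyer bears: destination terminal 478.07 + delivery 1456.94 + duty 4941.82 = 6876.83
Landed cost = invoice 101388.28 + 6876.83 = 108265.11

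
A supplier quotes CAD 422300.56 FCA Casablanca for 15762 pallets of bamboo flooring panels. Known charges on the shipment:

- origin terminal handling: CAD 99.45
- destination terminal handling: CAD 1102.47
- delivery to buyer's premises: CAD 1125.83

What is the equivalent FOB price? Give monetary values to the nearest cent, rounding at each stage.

Not relevant to the conversion: delivery, destination terminal — on the buyer under both terms; not part of either seller's price.
From FCA to FOB, the seller additionally bears: origin terminal.
FOB price = 422300.56 + 99.45 = 422400.01

FOB price: CAD 422400.01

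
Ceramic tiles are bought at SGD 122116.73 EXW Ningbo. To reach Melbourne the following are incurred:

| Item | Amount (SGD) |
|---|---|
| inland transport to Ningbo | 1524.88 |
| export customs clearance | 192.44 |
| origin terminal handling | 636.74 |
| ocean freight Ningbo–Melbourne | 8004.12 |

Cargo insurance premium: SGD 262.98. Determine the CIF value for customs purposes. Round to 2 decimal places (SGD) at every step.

CIF = EXW price + pre-shipment costs + freight + insurance
CIF = 122116.73 + 1524.88 + 192.44 + 636.74 + 8004.12 + 262.98 = 132737.89

CIF value: SGD 132737.89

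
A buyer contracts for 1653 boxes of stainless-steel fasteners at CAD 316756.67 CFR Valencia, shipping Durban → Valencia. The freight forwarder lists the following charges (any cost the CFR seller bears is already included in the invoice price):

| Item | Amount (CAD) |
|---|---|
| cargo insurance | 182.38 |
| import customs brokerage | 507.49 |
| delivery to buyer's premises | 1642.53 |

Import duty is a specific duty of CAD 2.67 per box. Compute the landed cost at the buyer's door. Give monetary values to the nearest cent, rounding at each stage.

Total landed cost: CAD 323502.58

CFR: the seller pays costs through ocean freight to the destination port, but not insurance.
CIF value = CFR price + insurance = 316756.67 + 182.38 = 316939.05
Import duty = 1653 × 2.67 = 4413.51
Buyer bears: insurance 182.38 + brokerage 507.49 + delivery 1642.53 + duty 4413.51 = 6745.91
Landed cost = invoice 316756.67 + 6745.91 = 323502.58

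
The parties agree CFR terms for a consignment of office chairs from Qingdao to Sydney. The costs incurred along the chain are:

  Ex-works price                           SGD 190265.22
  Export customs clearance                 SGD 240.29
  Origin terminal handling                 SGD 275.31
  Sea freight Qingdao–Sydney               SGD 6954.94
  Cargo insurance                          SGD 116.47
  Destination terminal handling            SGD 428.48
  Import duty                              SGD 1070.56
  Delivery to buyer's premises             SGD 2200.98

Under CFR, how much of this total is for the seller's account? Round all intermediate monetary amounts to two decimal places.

CFR: the seller pays costs through ocean freight to the destination port, but not insurance.
Seller's account: goods 190265.22 + export clearance 240.29 + origin terminal 275.31 + freight 6954.94 = 197735.76
Buyer's account: insurance 116.47 + destination terminal 428.48 + duty 1070.56 + delivery 2200.98 = 3816.49

Seller's account: SGD 197735.76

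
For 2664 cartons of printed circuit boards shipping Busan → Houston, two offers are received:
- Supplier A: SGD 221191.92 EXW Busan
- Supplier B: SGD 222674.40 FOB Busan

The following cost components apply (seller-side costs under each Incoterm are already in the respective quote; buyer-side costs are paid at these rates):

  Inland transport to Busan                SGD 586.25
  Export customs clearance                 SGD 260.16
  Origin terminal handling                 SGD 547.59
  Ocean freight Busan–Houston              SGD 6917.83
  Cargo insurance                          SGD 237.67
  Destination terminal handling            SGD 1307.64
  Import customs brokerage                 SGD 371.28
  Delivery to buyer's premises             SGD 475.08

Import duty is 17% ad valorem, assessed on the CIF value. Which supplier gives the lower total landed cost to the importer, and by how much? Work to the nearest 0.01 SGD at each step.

Supplier A (EXW):
CIF value = EXW price + inland to port + export clearance + origin terminal + freight + insurance = 221191.92 + 586.25 + 260.16 + 547.59 + 6917.83 + 237.67 = 229741.42
Import duty = 229741.42 × 17% = 39056.04
Buyer bears (A): 586.25 + 260.16 + 547.59 + 6917.83 + 237.67 + 1307.64 + 371.28 + 475.08 = 10703.50
Landed cost (A) = invoice 221191.92 + 10703.50 + duty 39056.04 = 270951.46
Supplier B (FOB):
CIF value = FOB price + freight + insurance = 222674.40 + 6917.83 + 237.67 = 229829.90
Import duty = 229829.90 × 17% = 39071.08
Buyer bears (B): 6917.83 + 237.67 + 1307.64 + 371.28 + 475.08 = 9309.50
Landed cost (B) = invoice 222674.40 + 9309.50 + duty 39071.08 = 271054.98
Difference = |270951.46 − 271054.98| = 103.52

Supplier A is cheaper by SGD 103.52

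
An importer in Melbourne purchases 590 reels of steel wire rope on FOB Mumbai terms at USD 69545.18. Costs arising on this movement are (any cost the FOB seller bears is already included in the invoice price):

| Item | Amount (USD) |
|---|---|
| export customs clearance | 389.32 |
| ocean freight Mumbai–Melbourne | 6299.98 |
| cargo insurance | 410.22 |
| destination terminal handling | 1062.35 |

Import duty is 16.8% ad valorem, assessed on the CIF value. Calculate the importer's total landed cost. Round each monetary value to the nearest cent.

Total landed cost: USD 90128.63

FOB: the seller bears costs until goods are on board at the origin port; the buyer bears freight, insurance and all costs thereafter.
Already in the invoice (seller's account under FOB): export clearance — exclude.
CIF value = FOB price + freight + insurance = 69545.18 + 6299.98 + 410.22 = 76255.38
Import duty = 76255.38 × 16.8% = 12810.90
Buyer bears: freight 6299.98 + insurance 410.22 + destination terminal 1062.35 + duty 12810.90 = 20583.45
Landed cost = invoice 69545.18 + 20583.45 = 90128.63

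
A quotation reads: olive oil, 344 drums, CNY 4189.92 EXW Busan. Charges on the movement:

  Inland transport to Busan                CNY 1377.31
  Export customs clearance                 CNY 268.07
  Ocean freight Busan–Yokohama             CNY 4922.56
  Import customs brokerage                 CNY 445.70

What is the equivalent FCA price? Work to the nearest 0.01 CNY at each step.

FCA price: CNY 5835.30

Not relevant to the conversion: freight, brokerage — on the buyer under both terms; not part of either seller's price.
From EXW to FCA, the seller additionally bears: inland to port, export clearance.
FCA price = 4189.92 + 1377.31 + 268.07 = 5835.30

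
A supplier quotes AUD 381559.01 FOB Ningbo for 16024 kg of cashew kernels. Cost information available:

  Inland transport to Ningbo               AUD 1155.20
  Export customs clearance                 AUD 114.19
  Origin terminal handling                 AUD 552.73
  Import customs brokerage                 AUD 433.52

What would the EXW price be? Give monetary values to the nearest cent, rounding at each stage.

EXW price: AUD 379736.89

Not relevant to the conversion: brokerage — on the buyer under both terms; not part of either seller's price.
From FOB to EXW, the seller no longer bears: inland to port, export clearance, origin terminal.
EXW price = 381559.01 − 1155.20 − 114.19 − 552.73 = 379736.89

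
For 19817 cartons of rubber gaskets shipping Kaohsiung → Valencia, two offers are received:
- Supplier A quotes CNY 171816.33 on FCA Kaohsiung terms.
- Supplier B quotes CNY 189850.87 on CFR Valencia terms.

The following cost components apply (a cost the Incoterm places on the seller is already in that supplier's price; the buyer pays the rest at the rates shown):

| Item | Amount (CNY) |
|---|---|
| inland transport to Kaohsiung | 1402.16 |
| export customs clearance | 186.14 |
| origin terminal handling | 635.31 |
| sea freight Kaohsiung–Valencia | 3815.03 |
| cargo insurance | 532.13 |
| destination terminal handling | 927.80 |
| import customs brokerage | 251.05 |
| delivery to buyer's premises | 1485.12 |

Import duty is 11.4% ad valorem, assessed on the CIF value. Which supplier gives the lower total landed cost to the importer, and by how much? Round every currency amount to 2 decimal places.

Supplier A (FCA):
CIF value = FCA price + origin terminal + freight + insurance = 171816.33 + 635.31 + 3815.03 + 532.13 = 176798.80
Import duty = 176798.80 × 11.4% = 20155.06
Buyer bears (A): 635.31 + 3815.03 + 532.13 + 927.80 + 251.05 + 1485.12 = 7646.44
Landed cost (A) = invoice 171816.33 + 7646.44 + duty 20155.06 = 199617.83
Supplier B (CFR):
CIF value = CFR price + insurance = 189850.87 + 532.13 = 190383.00
Import duty = 190383.00 × 11.4% = 21703.66
Buyer bears (B): 532.13 + 927.80 + 251.05 + 1485.12 = 3196.10
Landed cost (B) = invoice 189850.87 + 3196.10 + duty 21703.66 = 214750.63
Difference = |199617.83 − 214750.63| = 15132.80

Supplier A is cheaper by CNY 15132.80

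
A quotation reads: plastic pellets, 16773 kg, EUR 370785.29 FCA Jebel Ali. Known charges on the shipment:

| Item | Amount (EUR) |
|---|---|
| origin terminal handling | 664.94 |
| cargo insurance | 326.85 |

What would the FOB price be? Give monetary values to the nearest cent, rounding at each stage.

FOB price: EUR 371450.23

Not relevant to the conversion: insurance — on the buyer under both terms; not part of either seller's price.
From FCA to FOB, the seller additionally bears: origin terminal.
FOB price = 370785.29 + 664.94 = 371450.23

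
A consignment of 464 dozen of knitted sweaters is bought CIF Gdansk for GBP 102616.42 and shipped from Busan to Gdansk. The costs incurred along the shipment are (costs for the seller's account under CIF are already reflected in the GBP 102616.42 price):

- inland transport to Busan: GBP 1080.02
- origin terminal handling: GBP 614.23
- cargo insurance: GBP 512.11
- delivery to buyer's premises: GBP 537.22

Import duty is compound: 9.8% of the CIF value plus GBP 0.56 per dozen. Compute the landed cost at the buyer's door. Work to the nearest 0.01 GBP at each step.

Total landed cost: GBP 113469.89

CIF: the seller pays costs through ocean freight and marine insurance to the destination port.
Already in the invoice (seller's account under CIF): inland to port, origin terminal, insurance — exclude.
The CIF price already equals the CIF value: 102616.42
Ad valorem component: 102616.42 × 9.8% = 10056.41
Specific component: 464 × 0.56 = 259.84
Import duty = 10056.41 + 259.84 = 10316.25
Buyer bears: delivery 537.22 + duty 10316.25 = 10853.47
Landed cost = invoice 102616.42 + 10853.47 = 113469.89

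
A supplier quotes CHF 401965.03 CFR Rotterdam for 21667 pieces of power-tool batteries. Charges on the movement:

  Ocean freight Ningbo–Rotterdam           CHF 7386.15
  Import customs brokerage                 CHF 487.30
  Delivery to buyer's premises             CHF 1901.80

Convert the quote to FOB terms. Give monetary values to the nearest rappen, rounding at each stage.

FOB price: CHF 394578.88

Not relevant to the conversion: brokerage, delivery — on the buyer under both terms; not part of either seller's price.
From CFR to FOB, the seller no longer bears: freight.
FOB price = 401965.03 − 7386.15 = 394578.88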